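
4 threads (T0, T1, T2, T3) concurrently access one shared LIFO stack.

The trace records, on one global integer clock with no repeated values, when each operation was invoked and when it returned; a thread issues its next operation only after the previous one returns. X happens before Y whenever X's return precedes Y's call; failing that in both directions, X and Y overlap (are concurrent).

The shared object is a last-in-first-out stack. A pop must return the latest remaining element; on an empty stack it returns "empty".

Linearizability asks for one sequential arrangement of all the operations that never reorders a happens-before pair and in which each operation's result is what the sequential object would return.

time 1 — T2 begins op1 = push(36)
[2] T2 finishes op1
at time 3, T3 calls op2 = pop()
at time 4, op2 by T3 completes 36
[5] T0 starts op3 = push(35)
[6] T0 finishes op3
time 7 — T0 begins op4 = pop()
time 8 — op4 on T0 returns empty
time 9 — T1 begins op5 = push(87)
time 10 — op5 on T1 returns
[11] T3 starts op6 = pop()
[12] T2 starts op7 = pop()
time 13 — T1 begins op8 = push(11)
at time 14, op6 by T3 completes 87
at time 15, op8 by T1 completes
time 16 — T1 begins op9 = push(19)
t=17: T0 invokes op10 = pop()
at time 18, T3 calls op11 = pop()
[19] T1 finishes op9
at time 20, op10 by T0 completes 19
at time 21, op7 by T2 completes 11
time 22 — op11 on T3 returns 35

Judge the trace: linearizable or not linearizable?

prefix check: 1..7 passes, 1..8 fails once op4's time-8 response joins
exhaustive check: the 4 completed LIFO stack ops admit one real-time order; illegal
take op1, op2, op3, op4: step 4 already fails, because op4 pop() → empty cannot occur there

not linearizable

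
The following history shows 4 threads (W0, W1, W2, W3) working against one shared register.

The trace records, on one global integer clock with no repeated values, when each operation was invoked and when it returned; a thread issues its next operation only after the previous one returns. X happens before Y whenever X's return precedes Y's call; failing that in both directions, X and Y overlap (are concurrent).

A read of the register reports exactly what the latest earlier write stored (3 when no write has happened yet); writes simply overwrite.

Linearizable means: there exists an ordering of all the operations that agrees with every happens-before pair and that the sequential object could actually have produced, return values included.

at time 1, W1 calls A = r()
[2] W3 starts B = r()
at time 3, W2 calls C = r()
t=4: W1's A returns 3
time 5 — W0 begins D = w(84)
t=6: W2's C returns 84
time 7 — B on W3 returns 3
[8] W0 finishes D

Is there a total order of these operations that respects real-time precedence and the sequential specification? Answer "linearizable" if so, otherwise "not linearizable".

linearizable

witness order: A, B, D, C
1. A r() → 3, leaving value 3
2. B r() → 3, leaving value 3
3. D w(84), leaving value 84
4. C r() → 84, leaving value 84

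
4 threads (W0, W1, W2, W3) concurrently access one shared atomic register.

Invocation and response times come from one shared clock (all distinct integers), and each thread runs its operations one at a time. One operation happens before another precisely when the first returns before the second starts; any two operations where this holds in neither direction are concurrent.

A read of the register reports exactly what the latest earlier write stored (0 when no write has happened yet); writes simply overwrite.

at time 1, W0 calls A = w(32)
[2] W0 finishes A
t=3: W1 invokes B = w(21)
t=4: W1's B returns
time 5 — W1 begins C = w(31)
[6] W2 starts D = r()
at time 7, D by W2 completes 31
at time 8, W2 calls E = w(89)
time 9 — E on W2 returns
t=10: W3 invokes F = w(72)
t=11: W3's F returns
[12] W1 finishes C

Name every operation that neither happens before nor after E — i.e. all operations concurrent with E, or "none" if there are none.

C

overlap test against E [8,9]: concurrent iff the interval meets 8..9
A [1,2]: before
B [3,4]: before
C [5,12]: concurrent
D [6,7]: before
F [10,11]: after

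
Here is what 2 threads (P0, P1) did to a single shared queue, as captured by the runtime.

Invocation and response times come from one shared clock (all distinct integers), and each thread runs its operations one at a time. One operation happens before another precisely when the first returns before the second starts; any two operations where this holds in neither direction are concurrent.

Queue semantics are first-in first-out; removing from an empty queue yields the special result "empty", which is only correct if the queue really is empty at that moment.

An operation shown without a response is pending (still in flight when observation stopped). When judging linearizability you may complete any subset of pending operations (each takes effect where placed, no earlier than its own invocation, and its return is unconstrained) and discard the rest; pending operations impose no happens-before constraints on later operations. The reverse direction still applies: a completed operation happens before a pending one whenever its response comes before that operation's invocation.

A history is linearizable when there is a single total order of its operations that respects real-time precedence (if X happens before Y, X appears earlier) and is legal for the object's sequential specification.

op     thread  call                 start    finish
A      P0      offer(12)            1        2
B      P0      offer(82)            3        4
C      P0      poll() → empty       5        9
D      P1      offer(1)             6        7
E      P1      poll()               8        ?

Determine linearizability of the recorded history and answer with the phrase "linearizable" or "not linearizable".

not linearizable

already the first 9 events (up to C's response at time 9) admit no linearization; the first 8 still do
all 2 real-time-respecting orders fail — 4 completed queue operations, no legal replay
including or dropping the 1 pending operation (E) in any combination fails
for example A, B, C, D (pending dropped) fails at step 3: C poll() → empty is not legal there
for example A, B, D, C (pending dropped) fails at step 4: C poll() → empty is not legal there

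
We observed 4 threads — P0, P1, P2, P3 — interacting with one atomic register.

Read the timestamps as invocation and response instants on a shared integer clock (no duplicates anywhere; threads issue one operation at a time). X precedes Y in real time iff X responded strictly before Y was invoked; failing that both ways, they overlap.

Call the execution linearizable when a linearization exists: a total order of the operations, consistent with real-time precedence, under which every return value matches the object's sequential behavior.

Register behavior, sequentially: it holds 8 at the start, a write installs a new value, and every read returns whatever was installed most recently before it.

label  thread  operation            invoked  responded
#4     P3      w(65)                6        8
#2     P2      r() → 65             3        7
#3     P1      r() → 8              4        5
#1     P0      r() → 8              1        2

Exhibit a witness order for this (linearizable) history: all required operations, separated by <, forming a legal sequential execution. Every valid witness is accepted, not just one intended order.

#1 < #3 < #4 < #2

step 1: #1 r() → 8 — value 8
step 2: #3 r() → 8 — value 8
step 3: #4 w(65) — value 65
step 4: #2 r() → 65 — value 65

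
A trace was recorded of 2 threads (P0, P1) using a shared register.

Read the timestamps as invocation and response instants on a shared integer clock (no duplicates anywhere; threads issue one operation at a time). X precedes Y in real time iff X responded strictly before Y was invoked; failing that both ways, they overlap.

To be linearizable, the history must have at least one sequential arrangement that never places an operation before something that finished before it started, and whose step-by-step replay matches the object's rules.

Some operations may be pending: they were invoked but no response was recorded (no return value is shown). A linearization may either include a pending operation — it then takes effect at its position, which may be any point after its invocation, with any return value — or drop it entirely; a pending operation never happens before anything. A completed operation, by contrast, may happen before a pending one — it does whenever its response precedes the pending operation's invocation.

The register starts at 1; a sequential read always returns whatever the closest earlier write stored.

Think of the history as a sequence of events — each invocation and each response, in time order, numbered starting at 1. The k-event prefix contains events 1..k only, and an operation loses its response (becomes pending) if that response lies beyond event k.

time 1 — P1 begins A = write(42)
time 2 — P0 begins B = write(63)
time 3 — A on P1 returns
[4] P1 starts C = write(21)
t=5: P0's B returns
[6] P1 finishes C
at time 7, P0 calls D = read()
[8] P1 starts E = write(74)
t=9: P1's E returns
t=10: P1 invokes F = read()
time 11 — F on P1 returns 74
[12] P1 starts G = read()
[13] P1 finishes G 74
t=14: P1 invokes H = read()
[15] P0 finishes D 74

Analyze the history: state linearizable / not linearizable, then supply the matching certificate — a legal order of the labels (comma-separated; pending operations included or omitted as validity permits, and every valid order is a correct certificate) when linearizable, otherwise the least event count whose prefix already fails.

after step 1 (A write(42)): value 42
after step 2 (B write(63)): value 63
after step 3 (C write(21)): value 21
after step 4 (E write(74)): value 74
after step 5 (D read() → 74): value 74
after step 6 (F read() → 74): value 74
after step 7 (G read() → 74): value 74

linearizable — witness: A, B, C, E, D, F, G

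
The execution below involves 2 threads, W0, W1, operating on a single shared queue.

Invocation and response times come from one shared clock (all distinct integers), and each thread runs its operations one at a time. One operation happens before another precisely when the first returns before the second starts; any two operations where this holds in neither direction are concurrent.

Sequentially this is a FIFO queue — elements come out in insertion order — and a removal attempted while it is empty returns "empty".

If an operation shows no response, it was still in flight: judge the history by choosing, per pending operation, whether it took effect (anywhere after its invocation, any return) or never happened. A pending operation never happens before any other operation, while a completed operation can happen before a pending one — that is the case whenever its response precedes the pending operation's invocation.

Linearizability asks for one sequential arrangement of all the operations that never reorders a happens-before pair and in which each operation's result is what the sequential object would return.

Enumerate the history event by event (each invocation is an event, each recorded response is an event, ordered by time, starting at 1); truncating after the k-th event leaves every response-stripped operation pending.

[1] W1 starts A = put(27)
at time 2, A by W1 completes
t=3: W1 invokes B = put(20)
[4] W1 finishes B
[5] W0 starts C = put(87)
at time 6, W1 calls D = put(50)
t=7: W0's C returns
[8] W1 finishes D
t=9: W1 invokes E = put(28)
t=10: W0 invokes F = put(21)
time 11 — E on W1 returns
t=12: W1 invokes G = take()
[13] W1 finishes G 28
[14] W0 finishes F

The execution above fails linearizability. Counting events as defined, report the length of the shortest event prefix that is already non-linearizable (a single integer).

one valid order for events 1..12 is A, B, C, D, E:
1. A put(27), leaving queue <27>
2. B put(20), leaving queue <27,20>
3. C put(87), leaving queue <27,20,87>
4. D put(50), leaving queue <27,20,87,50>
5. E put(28), leaving queue <27,20,87,50,28>
include event 13 — G responding at 13 — and every candidate order breaks
no escape via the 1 pending operation (F): every completion choice fails
sample order A, B, C, D, E, G (pending dropped) stalls at step 6 — G take() → 28 has no legal effect
sample order A, B, D, C, E, G (pending dropped) stalls at step 6 — G take() → 28 has no legal effect

13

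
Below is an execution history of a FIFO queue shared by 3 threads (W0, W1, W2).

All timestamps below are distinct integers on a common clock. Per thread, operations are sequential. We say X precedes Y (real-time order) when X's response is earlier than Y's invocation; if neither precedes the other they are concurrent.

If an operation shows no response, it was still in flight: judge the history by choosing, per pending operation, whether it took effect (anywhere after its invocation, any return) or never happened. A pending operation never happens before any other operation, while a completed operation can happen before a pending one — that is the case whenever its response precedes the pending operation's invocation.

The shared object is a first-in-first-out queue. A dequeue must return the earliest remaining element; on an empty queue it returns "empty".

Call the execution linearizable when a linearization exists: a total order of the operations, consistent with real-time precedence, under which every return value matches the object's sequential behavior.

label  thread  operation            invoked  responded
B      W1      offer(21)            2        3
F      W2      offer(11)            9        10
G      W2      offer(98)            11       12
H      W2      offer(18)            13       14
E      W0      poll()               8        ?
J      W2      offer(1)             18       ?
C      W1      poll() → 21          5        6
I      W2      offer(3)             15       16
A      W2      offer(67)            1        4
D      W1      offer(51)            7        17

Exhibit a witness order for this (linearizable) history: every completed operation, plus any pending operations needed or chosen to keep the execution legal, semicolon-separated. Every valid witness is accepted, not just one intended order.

step 1: B offer(21) — queue <21>
step 2: A offer(67) — queue <21,67>
step 3: C poll() → 21 — queue <67>
step 4: D offer(51) — queue <67,51>
step 5: E poll() (pending, included) — queue <51>
step 6: F offer(11) — queue <51,11>
step 7: G offer(98) — queue <51,11,98>
step 8: H offer(18) — queue <51,11,98,18>
step 9: I offer(3) — queue <51,11,98,18,3>

B; A; C; D; E; F; G; H; I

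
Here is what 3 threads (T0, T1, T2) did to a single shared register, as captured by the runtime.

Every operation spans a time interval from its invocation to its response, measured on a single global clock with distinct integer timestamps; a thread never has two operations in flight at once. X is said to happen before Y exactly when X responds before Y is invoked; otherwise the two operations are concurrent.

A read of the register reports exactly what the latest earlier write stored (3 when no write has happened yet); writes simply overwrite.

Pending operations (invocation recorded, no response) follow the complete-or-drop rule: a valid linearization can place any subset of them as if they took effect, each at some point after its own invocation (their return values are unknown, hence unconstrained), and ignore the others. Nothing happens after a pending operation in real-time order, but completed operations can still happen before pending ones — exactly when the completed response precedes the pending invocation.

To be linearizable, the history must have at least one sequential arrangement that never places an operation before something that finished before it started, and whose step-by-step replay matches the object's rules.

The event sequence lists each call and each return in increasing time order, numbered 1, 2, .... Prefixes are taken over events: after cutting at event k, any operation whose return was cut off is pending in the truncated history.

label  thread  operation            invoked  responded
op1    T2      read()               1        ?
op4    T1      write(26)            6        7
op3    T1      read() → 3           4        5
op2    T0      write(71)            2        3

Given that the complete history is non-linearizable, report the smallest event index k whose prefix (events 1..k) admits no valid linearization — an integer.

events 1..4 are linearizable, e.g. via op1, op2:
after step 1 (op1 read() (pending, included)): value 3
after step 2 (op2 write(71)): value 71
event 5 — op3's response, time 5 — after it, nothing linearizes
completion choices over the 1 pending operation (op1) were checked; none helps
sample order op2, op3 (pending dropped) stalls at step 2 — op3 read() → 3 has no legal effect

5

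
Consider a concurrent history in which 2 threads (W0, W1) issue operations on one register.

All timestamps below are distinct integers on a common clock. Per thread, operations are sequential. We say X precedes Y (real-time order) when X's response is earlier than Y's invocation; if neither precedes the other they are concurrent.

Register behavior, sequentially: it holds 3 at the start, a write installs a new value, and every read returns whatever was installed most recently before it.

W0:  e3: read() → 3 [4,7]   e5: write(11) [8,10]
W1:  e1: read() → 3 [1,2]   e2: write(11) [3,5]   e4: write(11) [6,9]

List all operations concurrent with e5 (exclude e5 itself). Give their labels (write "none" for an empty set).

e5 spans [8,10]; an op avoiding the whole window 8..10 is ordered, any other is concurrent
e1 [1,2]: before
e2 [3,5]: before
e3 [4,7]: before
e4 [6,9]: concurrent

e4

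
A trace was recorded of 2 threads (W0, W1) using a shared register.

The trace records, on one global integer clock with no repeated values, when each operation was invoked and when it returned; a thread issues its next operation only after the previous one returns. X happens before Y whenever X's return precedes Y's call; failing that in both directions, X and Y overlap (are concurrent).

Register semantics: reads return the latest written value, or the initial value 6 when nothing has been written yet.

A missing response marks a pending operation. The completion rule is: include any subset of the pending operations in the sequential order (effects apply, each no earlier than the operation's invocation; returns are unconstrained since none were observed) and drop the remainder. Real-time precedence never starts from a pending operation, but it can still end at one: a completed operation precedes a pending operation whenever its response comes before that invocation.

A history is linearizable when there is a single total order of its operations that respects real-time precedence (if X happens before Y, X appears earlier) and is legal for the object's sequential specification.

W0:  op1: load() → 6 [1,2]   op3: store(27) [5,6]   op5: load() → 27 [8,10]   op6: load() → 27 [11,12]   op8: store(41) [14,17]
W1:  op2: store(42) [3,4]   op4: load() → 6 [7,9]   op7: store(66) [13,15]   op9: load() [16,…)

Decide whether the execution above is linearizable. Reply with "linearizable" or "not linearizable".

prefix check: 1..8 passes, 1..9 fails once op4's time-9 response joins
the sole real-time-consistent order of 4 completed operations fails the register replay
include/drop combinations of the 1 pending operation (op5) were all tried; none helps
sample order op1, op2, op3, op4 (pending dropped) stalls at step 4 — op4 load() → 6 has no legal effect

not linearizable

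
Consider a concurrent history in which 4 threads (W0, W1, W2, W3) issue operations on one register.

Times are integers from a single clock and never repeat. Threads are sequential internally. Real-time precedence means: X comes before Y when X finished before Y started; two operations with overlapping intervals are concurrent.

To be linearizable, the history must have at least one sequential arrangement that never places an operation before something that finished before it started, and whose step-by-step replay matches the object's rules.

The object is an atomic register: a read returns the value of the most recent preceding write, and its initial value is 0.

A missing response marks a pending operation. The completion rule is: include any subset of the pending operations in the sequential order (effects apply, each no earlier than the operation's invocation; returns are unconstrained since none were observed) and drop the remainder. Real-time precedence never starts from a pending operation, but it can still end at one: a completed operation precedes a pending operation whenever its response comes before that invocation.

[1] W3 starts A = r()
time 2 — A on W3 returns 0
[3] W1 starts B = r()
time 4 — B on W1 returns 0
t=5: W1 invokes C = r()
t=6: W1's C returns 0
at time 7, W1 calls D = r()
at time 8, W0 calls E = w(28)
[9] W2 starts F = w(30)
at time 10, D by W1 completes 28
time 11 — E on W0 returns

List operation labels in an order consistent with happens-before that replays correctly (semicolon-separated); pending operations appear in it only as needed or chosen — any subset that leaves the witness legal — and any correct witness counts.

A; B; C; E; D

after step 1 (A r() → 0): value 0
after step 2 (B r() → 0): value 0
after step 3 (C r() → 0): value 0
after step 4 (E w(28)): value 28
after step 5 (D r() → 28): value 28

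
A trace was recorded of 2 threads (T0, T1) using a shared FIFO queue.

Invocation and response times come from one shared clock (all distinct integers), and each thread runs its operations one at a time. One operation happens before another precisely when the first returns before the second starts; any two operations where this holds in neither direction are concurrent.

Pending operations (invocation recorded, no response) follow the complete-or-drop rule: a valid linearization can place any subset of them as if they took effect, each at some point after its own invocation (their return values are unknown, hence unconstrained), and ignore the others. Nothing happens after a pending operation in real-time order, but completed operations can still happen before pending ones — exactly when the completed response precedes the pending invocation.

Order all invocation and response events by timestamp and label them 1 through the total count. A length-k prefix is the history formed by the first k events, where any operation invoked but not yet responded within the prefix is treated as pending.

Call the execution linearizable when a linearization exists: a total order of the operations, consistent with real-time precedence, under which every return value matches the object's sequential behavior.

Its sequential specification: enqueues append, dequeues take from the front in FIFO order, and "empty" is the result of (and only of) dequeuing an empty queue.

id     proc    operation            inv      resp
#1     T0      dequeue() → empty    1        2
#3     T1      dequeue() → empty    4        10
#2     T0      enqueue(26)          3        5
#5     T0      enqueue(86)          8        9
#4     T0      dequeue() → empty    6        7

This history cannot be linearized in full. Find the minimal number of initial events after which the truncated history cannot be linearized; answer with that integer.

10

a valid linearization of events 1..9 exists, for instance #1, #2, #3, #4, #5:
1. #1 dequeue() → empty, leaving queue <>
2. #2 enqueue(26), leaving queue <26>
3. #3 dequeue() (pending, included), leaving queue <>
4. #4 dequeue() → empty, leaving queue <>
5. #5 enqueue(86), leaving queue <86>
event 10 — #3's response, time 10 — after it, nothing linearizes
for example #1, #2, #3, #4, #5 fails at step 3: #3 dequeue() → empty is not legal there
for example #1, #2, #4, #3, #5 fails at step 3: #4 dequeue() → empty is not legal there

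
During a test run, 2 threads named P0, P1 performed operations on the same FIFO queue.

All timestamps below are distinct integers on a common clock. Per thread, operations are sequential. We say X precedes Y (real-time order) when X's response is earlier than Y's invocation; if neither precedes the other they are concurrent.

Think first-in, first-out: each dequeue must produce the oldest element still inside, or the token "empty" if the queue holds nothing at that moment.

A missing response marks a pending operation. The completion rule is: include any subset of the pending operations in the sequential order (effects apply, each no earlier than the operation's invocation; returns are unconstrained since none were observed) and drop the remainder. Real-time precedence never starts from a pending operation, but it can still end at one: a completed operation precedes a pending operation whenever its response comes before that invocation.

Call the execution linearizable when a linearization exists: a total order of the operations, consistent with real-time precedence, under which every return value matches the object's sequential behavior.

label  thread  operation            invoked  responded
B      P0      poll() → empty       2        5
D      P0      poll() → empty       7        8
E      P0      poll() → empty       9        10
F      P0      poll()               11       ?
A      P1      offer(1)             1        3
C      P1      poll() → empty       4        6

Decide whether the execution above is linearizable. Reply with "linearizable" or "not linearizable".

not linearizable

already the first 6 events (up to C's response at time 6) admit no linearization; the first 5 still do
no legal order exists: 3 real-time-consistent candidates over 3 completed FIFO queue operations, all rejected
sample order A, B, C stalls at step 2 — B poll() → empty has no legal effect
sample order A, C, B stalls at step 2 — C poll() → empty has no legal effect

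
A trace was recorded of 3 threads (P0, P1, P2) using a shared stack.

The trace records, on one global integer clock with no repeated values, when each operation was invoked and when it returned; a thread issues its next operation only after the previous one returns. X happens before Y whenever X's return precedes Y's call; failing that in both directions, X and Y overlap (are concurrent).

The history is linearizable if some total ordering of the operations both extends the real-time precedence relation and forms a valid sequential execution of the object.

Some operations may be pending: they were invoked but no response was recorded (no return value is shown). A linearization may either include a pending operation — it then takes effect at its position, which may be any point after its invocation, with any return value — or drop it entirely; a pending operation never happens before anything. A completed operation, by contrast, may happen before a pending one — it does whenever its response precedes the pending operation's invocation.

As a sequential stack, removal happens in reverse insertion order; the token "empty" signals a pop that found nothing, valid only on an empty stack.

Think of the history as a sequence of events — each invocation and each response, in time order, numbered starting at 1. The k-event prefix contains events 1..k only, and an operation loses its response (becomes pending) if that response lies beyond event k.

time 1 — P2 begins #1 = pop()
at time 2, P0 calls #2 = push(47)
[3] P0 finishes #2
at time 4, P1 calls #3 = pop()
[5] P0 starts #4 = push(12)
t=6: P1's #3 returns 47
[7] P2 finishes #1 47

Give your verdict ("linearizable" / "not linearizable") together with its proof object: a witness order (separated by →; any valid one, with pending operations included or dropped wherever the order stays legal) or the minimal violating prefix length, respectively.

not linearizable — minimal violating prefix: 7 events

through event 6 a valid linearization exists; event 7 (#1 responding at time 7) ends that
the 3 completed operations admit 3 real-time orders; each fails the stack replay
no completion choice of the 1 pending operation (#4) rescues it — every subset was tried
e.g. #1, #2, #3 (pending dropped): illegal at step 1, since #1 pop() → 47 cannot apply there
e.g. #2, #1, #3 (pending dropped): illegal at step 3, since #3 pop() → 47 cannot apply there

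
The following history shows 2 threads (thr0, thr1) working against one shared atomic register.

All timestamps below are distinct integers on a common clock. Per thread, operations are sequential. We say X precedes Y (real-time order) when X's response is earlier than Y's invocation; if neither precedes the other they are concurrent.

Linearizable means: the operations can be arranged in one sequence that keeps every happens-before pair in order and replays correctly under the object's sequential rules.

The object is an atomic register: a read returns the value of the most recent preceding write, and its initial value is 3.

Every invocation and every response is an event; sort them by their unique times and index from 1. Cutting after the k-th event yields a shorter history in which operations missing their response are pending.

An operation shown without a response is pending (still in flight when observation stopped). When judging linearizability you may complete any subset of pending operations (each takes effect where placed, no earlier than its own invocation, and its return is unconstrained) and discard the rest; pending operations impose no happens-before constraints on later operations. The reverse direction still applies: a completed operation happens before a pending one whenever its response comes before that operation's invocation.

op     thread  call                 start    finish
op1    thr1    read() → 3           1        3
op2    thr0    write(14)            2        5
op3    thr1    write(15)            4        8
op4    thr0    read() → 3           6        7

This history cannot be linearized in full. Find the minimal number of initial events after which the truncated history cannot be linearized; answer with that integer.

a valid linearization of events 1..6 exists, for instance op1, op2:
step 1: op1 read() → 3 — value 3
step 2: op2 write(14) — value 14
adding event 7 (op4 responds at 7) leaves no legal real-time order
every completion of the 1 pending operation (op3) was checked; none linearizes
one such order, op1, op2, op4 (pending dropped), breaks at step 3 where op4 read() → 3 is illegal
one such order, op2, op1, op4 (pending dropped), breaks at step 2 where op1 read() → 3 is illegal

7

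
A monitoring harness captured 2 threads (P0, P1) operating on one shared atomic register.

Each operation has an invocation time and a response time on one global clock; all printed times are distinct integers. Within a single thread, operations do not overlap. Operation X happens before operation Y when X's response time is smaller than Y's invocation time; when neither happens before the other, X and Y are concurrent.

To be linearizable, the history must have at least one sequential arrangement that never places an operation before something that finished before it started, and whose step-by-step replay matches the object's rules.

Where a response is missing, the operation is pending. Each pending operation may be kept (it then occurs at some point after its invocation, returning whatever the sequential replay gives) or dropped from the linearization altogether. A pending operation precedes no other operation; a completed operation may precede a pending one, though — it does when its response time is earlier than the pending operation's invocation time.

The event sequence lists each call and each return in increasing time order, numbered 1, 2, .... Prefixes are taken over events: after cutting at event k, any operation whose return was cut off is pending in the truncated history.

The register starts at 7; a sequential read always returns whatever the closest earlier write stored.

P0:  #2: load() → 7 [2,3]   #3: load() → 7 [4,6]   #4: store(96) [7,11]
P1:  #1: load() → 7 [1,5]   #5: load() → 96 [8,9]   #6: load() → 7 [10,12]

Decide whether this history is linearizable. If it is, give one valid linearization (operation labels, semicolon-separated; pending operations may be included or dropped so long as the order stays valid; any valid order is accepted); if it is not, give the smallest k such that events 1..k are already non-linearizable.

not linearizable — minimal violating prefix: 12 events

already the first 12 events (up to #6's response at time 12) admit no linearization; the first 11 still do
real-time-consistent orders of the 6 completed operations: 9 — all fail the atomic register replay
one such order, #1, #2, #3, #4, #5, #6, breaks at step 6 where #6 load() → 7 is illegal
one such order, #1, #2, #3, #5, #4, #6, breaks at step 4 where #5 load() → 96 is illegal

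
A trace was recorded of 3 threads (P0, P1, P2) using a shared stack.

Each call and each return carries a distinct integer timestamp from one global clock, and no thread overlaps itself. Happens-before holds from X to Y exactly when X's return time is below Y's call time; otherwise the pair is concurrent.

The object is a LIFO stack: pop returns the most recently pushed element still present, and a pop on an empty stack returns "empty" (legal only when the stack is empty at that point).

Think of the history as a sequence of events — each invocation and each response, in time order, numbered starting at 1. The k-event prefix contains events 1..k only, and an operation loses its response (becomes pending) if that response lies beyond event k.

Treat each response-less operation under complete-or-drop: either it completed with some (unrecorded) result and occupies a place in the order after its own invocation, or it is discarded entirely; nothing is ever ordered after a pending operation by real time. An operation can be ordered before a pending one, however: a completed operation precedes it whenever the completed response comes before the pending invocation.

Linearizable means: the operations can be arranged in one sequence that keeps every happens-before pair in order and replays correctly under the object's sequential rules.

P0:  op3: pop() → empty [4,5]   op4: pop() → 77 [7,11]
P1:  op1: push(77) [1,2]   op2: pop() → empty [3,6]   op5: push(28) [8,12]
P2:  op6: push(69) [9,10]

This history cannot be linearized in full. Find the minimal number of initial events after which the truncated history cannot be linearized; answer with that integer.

events 1..5 are linearizable; a witness order is op1, op2, op3:
after step 1 (op1 push(77)): stack <77>
after step 2 (op2 pop() (pending, included)): stack <>
after step 3 (op3 pop() → empty): stack <>
include event 6 — op2 responding at 6 — and every candidate order breaks
one such order, op1, op2, op3, breaks at step 2 where op2 pop() → empty is illegal
one such order, op1, op3, op2, breaks at step 2 where op3 pop() → empty is illegal

6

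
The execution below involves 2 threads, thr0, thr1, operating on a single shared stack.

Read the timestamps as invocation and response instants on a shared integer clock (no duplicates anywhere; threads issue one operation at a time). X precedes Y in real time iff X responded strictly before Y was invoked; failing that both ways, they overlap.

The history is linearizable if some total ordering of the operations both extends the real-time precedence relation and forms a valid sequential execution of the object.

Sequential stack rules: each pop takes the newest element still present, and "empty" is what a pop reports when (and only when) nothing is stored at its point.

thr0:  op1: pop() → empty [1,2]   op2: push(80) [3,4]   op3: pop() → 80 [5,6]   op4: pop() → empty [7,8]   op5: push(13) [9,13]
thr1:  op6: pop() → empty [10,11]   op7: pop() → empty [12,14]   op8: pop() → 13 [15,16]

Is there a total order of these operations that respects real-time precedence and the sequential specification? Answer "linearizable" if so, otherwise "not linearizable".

linearizable

one valid linearization: op1, op2, op3, op4, op6, op7, op5, op8
after step 1 (op1 pop() → empty): stack <>
after step 2 (op2 push(80)): stack <80>
after step 3 (op3 pop() → 80): stack <>
after step 4 (op4 pop() → empty): stack <>
after step 5 (op6 pop() → empty): stack <>
after step 6 (op7 pop() → empty): stack <>
after step 7 (op5 push(13)): stack <13>
after step 8 (op8 pop() → 13): stack <>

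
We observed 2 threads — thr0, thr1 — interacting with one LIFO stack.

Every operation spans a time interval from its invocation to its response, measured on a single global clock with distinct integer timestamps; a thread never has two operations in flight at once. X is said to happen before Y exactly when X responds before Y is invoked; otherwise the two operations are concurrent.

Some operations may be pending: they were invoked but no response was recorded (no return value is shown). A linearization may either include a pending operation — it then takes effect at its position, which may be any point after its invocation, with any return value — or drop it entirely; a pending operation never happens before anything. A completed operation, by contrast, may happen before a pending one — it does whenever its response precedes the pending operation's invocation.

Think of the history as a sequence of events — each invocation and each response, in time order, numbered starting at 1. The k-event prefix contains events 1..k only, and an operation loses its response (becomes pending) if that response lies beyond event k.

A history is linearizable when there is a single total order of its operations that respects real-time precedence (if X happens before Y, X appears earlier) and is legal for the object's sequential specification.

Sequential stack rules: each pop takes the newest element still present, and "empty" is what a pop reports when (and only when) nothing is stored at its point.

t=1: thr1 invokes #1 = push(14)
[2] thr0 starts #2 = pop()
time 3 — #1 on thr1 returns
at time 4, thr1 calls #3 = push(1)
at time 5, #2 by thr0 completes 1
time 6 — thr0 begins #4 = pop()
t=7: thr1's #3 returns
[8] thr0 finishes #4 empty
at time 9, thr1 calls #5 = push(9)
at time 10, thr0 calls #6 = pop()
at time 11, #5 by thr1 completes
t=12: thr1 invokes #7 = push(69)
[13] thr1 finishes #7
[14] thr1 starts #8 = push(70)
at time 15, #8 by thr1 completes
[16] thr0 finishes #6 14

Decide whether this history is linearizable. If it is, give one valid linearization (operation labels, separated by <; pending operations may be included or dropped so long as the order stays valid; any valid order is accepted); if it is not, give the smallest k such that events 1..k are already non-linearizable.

the violation lands at event 8, #4's response at time 8: events 1..7 linearize, events 1..8 do not
every one of the 5 real-time-consistent orders over 4 completed LIFO stack ops fails the sequential spec
sample order #1, #2, #3, #4 stalls at step 2 — #2 pop() → 1 has no legal effect
sample order #1, #2, #4, #3 stalls at step 2 — #2 pop() → 1 has no legal effect

not linearizable — minimal violating prefix: 8 events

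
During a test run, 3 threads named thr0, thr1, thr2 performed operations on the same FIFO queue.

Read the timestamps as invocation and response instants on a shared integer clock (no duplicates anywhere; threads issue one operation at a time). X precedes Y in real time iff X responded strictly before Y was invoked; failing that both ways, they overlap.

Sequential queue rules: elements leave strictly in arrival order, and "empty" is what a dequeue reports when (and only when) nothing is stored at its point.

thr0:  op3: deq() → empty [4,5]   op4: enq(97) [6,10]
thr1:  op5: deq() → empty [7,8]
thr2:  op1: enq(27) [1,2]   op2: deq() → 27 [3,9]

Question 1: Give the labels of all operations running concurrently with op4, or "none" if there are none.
op4 runs from 6 to 10; window-overlapping ops are concurrent
op1 [1,2]: before
op2 [3,9]: concurrent
op3 [4,5]: before
op5 [7,8]: concurrent

op2, op5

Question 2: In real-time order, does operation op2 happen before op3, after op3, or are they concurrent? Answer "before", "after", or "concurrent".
op2 spans [3,9], op3 spans [4,5]
the intervals overlap in both directions

concurrent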